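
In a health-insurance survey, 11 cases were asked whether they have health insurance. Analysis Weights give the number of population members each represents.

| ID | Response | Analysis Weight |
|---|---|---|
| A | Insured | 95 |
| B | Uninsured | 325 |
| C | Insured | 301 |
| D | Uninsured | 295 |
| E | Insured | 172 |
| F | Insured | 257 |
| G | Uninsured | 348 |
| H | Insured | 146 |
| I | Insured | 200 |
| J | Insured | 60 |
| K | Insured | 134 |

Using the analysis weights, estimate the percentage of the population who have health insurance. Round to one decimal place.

Sum of weights for 'Insured' = 95 + 301 + 172 + 257 + 146 + 200 + 60 + 134 = 1365
Total weight = 2333
Weighted proportion = 1365 / 2333 = 0.58508358 → 58.508358%

58.5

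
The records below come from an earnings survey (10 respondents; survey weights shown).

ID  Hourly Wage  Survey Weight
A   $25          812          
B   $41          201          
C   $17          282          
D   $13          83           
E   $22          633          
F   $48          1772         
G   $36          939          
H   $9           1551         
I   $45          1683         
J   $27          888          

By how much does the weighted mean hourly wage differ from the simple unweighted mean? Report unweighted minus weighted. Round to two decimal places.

Unweighted sum = 283
Unweighted mean = 283 / 10 = 28.3
Weighted sum = 280870
Sum of weights = 812 + 201 + 282 + 83 + 633 + 1772 + 939 + 1551 + 1683 + 888 = 8844
Weighted mean = 280870 / 8844 = 31.758254
Difference (unweighted minus weighted) = -3.4582542

-3.46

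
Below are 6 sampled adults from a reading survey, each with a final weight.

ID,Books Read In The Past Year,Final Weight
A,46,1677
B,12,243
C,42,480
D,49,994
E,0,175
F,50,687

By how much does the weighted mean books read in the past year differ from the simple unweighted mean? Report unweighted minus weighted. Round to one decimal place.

Unweighted sum = 46 + 12 + 42 + 49 + 0 + 50 = 199
Unweighted mean = 199 / 6 = 33.166667
Weighted sum = 46×1677 + 12×243 + 42×480 + 49×994 + 0×175 + 50×687
  = 183274
Sum of weights = 1677 + 243 + 480 + 994 + 175 + 687 = 4256
Weighted mean = 183274 / 4256 = 43.0625
Difference (unweighted minus weighted) = -9.8958333

-9.9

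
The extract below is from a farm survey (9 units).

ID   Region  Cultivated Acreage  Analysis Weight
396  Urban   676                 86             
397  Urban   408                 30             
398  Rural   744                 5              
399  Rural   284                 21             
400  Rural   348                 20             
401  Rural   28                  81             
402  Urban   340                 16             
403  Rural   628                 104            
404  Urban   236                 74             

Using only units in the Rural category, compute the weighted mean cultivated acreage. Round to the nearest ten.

360

Rural rows: 398, 399, 400, 401, 403
Weighted sum = 744×5 + 284×21 + 348×20 + 28×81 + 628×104
  = 3720 + 5964 + 6960 + 2268 + 65312 = 84224
Sum of weights = 5 + 21 + 20 + 81 + 104 = 231
Weighted mean = 84224 / 231 = 364.60606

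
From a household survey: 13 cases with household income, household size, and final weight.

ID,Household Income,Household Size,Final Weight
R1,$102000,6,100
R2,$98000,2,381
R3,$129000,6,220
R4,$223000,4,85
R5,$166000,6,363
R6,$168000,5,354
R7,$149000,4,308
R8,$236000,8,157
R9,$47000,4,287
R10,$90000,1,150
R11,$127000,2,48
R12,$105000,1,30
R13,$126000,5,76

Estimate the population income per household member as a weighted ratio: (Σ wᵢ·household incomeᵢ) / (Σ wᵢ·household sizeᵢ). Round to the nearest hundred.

30500

Σ wᵢ·y = 343358000
Σ wᵢ·x = 11262
Ratio = 343358000 / 11262 = 30488.19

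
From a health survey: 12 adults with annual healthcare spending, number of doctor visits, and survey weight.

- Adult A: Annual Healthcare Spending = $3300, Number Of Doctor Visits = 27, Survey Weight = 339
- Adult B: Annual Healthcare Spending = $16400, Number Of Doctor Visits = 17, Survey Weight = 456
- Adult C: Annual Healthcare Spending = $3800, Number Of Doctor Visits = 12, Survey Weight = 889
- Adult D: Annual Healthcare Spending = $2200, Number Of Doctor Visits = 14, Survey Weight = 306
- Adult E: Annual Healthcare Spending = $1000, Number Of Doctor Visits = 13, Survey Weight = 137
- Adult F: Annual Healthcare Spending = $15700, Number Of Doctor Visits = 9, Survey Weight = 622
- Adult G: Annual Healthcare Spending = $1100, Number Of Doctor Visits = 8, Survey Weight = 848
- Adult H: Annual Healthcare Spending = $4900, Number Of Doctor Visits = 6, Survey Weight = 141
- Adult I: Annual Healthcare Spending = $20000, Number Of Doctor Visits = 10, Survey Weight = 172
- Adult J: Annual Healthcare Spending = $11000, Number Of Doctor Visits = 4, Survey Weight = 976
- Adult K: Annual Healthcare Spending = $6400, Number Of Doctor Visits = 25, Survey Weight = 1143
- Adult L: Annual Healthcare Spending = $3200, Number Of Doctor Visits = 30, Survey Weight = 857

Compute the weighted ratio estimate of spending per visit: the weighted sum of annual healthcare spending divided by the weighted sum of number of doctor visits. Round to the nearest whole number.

453

Σ wᵢ·y = 3300×339 + 16400×456 + 3800×889 + 2200×306 + 1000×137 + 15700×622 + 1100×848 + 4900×141 + 20000×172 + 11000×976 + 6400×1143 + 3200×857
  = 1118700 + 7478400 + 3378200 + 673200 + 137000 + 9765400 + 932800 + 690900 + 3440000 + 10736000 + 7315200 + 2742400 = 48408200
Σ wᵢ·x = 27×339 + 17×456 + 12×889 + 14×306 + 13×137 + 9×622 + 8×848 + 6×141 + 10×172 + 4×976 + 25×1143 + 30×857
  = 9153 + 7752 + 10668 + 4284 + 1781 + 5598 + 6784 + 846 + 1720 + 3904 + 28575 + 25710 = 106775
Ratio = 48408200 / 106775 = 453.36642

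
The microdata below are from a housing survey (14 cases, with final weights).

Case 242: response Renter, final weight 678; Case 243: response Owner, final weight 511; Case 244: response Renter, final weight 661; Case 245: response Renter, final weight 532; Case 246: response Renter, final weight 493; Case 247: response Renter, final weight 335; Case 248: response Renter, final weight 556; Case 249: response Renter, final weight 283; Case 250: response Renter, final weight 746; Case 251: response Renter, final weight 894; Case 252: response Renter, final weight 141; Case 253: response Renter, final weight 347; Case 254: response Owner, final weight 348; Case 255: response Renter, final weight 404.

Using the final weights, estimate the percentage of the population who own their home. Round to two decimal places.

Sum of weights for 'Owner' = 511 + 348 = 859
Total weight = 6929
Weighted proportion = 859 / 6929 = 0.12397171 → 12.397171%

12.40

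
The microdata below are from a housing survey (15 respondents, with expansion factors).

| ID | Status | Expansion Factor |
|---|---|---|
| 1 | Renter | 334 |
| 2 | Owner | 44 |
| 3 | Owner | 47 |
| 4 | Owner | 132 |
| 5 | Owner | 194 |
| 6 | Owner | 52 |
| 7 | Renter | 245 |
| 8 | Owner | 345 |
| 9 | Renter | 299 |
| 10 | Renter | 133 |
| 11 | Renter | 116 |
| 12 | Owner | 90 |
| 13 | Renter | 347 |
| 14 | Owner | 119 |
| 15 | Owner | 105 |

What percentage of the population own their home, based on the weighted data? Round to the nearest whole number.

43

Sum of weights for 'Owner' = 44 + 47 + 132 + 194 + 52 + 345 + 90 + 119 + 105 = 1128
Total weight = 2602
Weighted proportion = 1128 / 2602 = 0.43351268 → 43.351268%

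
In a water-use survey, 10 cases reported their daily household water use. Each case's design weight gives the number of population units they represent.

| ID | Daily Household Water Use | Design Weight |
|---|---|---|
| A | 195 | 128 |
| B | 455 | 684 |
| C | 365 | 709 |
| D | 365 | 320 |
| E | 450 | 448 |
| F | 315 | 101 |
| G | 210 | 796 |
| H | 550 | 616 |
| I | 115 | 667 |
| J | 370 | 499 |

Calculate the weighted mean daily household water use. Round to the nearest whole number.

345

Weighted sum = 195×128 + 455×684 + 365×709 + 365×320 + 450×448 + 315×101 + 210×796 + 550×616 + 115×667 + 370×499
  = 24960 + 311220 + 258785 + 116800 + 201600 + 31815 + 167160 + 338800 + 76705 + 184630 = 1712475
Sum of weights = 4968
Weighted mean = 1712475 / 4968 = 344.70109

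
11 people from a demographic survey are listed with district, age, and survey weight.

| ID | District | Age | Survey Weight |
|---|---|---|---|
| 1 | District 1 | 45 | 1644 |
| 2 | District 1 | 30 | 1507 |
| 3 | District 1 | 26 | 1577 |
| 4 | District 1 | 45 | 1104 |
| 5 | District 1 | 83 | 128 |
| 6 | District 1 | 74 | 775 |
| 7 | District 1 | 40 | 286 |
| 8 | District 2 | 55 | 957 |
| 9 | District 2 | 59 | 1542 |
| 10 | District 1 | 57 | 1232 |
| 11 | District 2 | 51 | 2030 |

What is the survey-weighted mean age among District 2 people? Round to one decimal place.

District 2 rows: 8, 9, 11
Weighted sum = 247143
Sum of weights = 957 + 1542 + 2030 = 4529
Weighted mean = 247143 / 4529 = 54.569

54.6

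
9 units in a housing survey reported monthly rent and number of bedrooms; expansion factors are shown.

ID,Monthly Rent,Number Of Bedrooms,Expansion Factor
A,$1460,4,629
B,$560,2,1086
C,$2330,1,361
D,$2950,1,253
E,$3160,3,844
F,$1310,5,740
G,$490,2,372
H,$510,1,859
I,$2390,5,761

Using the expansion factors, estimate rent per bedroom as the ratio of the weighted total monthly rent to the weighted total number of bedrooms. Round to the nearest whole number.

542

Σ wᵢ·y = 1460×629 + 560×1086 + 2330×361 + 2950×253 + 3160×844 + 1310×740 + 490×372 + 510×859 + 2390×761
  = 918340 + 608160 + 841130 + 746350 + 2667040 + 969400 + 182280 + 438090 + 1818790 = 9189580
Σ wᵢ·x = 4×629 + 2×1086 + 1×361 + 1×253 + 3×844 + 5×740 + 2×372 + 1×859 + 5×761
  = 2516 + 2172 + 361 + 253 + 2532 + 3700 + 744 + 859 + 3805 = 16942
Ratio = 9189580 / 16942 = 542.41412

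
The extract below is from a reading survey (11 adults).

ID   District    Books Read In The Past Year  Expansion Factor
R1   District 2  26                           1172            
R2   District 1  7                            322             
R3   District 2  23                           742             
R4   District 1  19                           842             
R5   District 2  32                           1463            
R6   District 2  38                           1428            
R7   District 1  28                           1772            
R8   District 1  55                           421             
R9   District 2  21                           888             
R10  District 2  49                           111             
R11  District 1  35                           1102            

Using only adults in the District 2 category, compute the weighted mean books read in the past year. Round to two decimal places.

District 2 rows: R1, R3, R5, R6, R9, R10
Weighted sum = 26×1172 + 23×742 + 32×1463 + 38×1428 + 21×888 + 49×111
  = 30472 + 17066 + 46816 + 54264 + 18648 + 5439 = 172705
Sum of weights = 1172 + 742 + 1463 + 1428 + 888 + 111 = 5804
Weighted mean = 172705 / 5804 = 29.756203

29.76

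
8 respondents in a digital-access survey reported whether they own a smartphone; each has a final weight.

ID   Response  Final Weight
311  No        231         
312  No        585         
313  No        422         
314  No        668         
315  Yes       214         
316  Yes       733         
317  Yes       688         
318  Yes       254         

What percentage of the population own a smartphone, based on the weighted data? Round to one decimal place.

49.8

Sum of weights for 'Yes' = 214 + 733 + 688 + 254 = 1889
Total weight = 231 + 585 + 422 + 668 + 214 + 733 + 688 + 254 = 3795
Weighted proportion = 1889 / 3795 = 0.49776021 → 49.776021%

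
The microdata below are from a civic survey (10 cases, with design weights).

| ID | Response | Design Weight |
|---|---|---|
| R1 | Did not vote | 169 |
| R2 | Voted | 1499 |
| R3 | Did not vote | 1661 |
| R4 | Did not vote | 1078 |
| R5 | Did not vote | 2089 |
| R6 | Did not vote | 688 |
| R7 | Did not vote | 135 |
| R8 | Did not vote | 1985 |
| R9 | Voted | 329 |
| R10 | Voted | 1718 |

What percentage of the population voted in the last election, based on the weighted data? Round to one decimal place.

31.2

Sum of weights for 'Voted' = 1499 + 329 + 1718 = 3546
Total weight = 169 + 1499 + 1661 + 1078 + 2089 + 688 + 135 + 1985 + 329 + 1718 = 11351
Weighted proportion = 3546 / 11351 = 0.31239538 → 31.239538%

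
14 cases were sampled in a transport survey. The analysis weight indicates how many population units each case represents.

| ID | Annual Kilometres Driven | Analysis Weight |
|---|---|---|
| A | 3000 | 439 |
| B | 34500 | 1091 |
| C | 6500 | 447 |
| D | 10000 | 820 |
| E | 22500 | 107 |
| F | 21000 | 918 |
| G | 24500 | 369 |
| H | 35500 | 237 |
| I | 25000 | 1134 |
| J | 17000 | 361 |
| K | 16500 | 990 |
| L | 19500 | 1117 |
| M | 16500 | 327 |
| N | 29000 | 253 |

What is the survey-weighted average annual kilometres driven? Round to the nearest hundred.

20300

Weighted sum = 174537500
Sum of weights = 8610
Weighted mean = 174537500 / 8610 = 20271.487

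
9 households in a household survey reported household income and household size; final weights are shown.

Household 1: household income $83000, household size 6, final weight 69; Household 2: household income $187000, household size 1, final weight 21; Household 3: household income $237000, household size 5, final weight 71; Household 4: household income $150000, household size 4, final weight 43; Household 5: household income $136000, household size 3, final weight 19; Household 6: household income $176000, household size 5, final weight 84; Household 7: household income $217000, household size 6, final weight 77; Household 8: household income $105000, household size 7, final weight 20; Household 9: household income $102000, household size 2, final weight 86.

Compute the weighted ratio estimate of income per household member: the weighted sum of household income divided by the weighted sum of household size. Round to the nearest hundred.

35200

Σ wᵢ·y = 83000×69 + 187000×21 + 237000×71 + 150000×43 + 136000×19 + 176000×84 + 217000×77 + 105000×20 + 102000×86
  = 77880000
Σ wᵢ·x = 6×69 + 1×21 + 5×71 + 4×43 + 3×19 + 5×84 + 6×77 + 7×20 + 2×86
  = 414 + 21 + 355 + 172 + 57 + 420 + 462 + 140 + 172 = 2213
Ratio = 77880000 / 2213 = 35192.047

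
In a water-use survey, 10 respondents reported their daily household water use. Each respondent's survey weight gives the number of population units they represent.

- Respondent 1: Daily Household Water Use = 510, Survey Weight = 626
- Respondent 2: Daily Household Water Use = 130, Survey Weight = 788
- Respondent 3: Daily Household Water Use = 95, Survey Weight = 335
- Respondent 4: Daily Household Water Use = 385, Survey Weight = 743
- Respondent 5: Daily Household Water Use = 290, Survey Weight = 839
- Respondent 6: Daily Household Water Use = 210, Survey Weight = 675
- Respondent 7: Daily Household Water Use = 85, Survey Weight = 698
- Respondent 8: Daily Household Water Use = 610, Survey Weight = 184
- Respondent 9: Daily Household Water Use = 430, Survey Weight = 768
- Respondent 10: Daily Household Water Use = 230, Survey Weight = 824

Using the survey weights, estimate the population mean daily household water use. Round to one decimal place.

280.2

Weighted sum = 510×626 + 130×788 + 95×335 + 385×743 + 290×839 + 210×675 + 85×698 + 610×184 + 430×768 + 230×824
  = 319260 + 102440 + 31825 + 286055 + 243310 + 141750 + 59330 + 112240 + 330240 + 189520 = 1815970
Sum of weights = 626 + 788 + 335 + 743 + 839 + 675 + 698 + 184 + 768 + 824 = 6480
Weighted mean = 1815970 / 6480 = 280.24228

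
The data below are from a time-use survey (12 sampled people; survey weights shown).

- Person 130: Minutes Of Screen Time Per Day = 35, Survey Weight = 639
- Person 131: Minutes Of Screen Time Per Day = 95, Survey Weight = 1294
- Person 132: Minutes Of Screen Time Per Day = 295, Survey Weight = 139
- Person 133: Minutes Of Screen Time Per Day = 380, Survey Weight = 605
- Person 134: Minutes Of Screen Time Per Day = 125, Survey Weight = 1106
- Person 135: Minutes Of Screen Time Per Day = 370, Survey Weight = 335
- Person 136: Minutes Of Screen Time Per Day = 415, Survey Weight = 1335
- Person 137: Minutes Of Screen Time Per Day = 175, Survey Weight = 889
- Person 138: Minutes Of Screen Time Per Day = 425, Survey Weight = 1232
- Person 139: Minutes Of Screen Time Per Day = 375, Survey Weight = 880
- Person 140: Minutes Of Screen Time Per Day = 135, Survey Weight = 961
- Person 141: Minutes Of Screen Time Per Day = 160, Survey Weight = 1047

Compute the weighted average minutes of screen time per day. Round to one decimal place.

242.7

Weighted sum = 35×639 + 95×1294 + 295×139 + 380×605 + 125×1106 + 370×335 + 415×1335 + 175×889 + 425×1232 + 375×880 + 135×961 + 160×1047
  = 2538855
Sum of weights = 10462
Weighted mean = 2538855 / 10462 = 242.67396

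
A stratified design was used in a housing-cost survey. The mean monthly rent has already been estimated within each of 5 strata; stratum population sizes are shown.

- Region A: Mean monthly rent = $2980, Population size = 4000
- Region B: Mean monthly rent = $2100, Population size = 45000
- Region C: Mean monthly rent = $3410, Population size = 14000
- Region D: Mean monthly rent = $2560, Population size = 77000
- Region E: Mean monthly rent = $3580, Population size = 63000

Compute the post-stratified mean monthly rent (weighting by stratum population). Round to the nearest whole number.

2841

Σ Nₕ·x̄ₕ = 576820000
Σ Nₕ = 4000 + 45000 + 14000 + 77000 + 63000 = 203000
Overall mean = 576820000 / 203000 = 2841.4778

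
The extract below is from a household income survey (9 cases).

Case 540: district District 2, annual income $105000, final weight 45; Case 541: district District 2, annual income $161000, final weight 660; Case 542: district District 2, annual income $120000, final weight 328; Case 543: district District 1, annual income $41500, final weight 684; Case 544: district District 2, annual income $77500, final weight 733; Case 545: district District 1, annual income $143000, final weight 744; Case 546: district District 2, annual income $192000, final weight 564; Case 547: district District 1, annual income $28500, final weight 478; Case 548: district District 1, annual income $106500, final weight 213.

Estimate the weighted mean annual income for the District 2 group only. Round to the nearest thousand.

District 2 rows: 540, 541, 542, 544, 546
Weighted sum = 105000×45 + 161000×660 + 120000×328 + 77500×733 + 192000×564
  = 4725000 + 106260000 + 39360000 + 56807500 + 108288000 = 315440500
Sum of weights = 45 + 660 + 328 + 733 + 564 = 2330
Weighted mean = 315440500 / 2330 = 135382.19

135000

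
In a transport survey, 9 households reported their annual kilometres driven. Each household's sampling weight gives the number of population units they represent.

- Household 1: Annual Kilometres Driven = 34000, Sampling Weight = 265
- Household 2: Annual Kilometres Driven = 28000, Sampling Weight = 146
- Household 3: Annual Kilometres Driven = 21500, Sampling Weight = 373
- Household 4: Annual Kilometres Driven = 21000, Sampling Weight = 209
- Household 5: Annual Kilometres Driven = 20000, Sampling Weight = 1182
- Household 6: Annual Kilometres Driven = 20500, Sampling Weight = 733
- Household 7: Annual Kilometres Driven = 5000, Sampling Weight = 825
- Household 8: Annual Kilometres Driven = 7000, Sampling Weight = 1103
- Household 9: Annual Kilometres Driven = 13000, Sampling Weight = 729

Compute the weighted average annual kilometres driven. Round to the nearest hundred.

Weighted sum = 34000×265 + 28000×146 + 21500×373 + 21000×209 + 20000×1182 + 20500×733 + 5000×825 + 7000×1103 + 13000×729
  = 9010000 + 4088000 + 8019500 + 4389000 + 23640000 + 15026500 + 4125000 + 7721000 + 9477000 = 85496000
Sum of weights = 265 + 146 + 373 + 209 + 1182 + 733 + 825 + 1103 + 729 = 5565
Weighted mean = 85496000 / 5565 = 15363.163

15400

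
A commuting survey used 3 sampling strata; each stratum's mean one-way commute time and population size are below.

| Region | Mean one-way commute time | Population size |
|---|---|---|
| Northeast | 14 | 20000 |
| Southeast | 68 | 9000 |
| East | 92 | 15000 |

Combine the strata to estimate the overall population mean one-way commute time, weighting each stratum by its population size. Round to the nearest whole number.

52

Σ Nₕ·x̄ₕ = 14×20000 + 68×9000 + 92×15000
  = 280000 + 612000 + 1380000 = 2272000
Σ Nₕ = 20000 + 9000 + 15000 = 44000
Overall mean = 2272000 / 44000 = 51.636364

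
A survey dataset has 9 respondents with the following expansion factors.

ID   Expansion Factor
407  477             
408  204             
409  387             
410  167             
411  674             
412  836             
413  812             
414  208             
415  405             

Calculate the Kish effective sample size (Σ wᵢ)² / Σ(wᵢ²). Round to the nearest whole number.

7

Σ wᵢ = 477 + 204 + 387 + 167 + 674 + 836 + 812 + 208 + 405 = 4170
Σ wᵢ² = 227529 + 41616 + 149769 + 27889 + 454276 + 698896 + 659344 + 43264 + 164025 = 2466608
n_eff = 4170² / 2466608 = 17388900 / 2466608 = 7.0497217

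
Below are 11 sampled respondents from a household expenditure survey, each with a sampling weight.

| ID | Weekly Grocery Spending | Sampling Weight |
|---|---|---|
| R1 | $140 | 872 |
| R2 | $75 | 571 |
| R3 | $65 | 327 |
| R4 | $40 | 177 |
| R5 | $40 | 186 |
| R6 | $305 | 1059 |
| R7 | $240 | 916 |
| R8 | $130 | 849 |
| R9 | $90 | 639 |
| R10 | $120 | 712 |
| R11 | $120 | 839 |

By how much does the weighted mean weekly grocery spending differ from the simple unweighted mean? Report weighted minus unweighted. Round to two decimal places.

Unweighted sum = 140 + 75 + 65 + 40 + 40 + 305 + 240 + 130 + 90 + 120 + 120 = 1365
Unweighted mean = 1365 / 11 = 124.09091
Weighted sum = 140×872 + 75×571 + 65×327 + 40×177 + 40×186 + 305×1059 + 240×916 + 130×849 + 90×639 + 120×712 + 120×839
  = 122080 + 42825 + 21255 + 7080 + 7440 + 322995 + 219840 + 110370 + 57510 + 85440 + 100680 = 1097515
Sum of weights = 872 + 571 + 327 + 177 + 186 + 1059 + 916 + 849 + 639 + 712 + 839 = 7147
Weighted mean = 1097515 / 7147 = 153.56303
Difference (weighted minus unweighted) = 29.472124

29.47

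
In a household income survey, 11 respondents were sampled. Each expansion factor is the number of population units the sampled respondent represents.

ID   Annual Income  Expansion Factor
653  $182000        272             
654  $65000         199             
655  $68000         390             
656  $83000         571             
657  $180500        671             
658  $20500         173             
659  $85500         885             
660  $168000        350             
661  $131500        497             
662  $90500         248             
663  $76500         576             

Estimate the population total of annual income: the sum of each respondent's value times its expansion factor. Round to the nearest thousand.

527345000

Weighted total = 527345000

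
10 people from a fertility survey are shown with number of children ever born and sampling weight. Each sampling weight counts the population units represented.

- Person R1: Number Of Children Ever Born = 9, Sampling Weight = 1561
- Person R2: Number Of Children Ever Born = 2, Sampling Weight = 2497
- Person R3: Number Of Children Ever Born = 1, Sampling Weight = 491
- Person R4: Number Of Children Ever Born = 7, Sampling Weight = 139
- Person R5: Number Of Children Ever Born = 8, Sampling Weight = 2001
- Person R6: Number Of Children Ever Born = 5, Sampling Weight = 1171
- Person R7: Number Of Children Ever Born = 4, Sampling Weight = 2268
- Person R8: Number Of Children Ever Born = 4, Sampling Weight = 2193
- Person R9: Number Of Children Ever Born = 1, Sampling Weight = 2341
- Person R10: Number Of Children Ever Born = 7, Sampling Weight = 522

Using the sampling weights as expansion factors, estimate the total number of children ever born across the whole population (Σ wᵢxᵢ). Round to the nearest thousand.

66000

Weighted total = 9×1561 + 2×2497 + 1×491 + 7×139 + 8×2001 + 5×1171 + 4×2268 + 4×2193 + 1×2341 + 7×522
  = 66209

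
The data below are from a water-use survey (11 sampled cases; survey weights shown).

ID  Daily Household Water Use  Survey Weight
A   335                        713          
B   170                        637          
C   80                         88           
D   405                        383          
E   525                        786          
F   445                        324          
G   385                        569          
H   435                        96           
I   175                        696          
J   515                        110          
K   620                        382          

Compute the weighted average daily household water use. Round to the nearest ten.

Weighted sum = 335×713 + 170×637 + 80×88 + 405×383 + 525×786 + 445×324 + 385×569 + 435×96 + 175×696 + 515×110 + 620×382
  = 1742245
Sum of weights = 4784
Weighted mean = 1742245 / 4784 = 364.18165

360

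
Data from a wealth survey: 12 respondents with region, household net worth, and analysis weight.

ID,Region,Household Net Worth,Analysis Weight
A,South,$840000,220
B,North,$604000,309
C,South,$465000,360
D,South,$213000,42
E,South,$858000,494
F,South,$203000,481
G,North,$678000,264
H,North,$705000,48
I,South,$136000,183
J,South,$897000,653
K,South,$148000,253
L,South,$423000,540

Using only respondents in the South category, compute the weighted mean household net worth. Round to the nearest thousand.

545000

South rows: A, C, D, E, F, I, J, K, L
Weighted sum = 840000×220 + 465000×360 + 213000×42 + 858000×494 + 203000×481 + 136000×183 + 897000×653 + 148000×253 + 423000×540
  = 184800000 + 167400000 + 8946000 + 423852000 + 97643000 + 24888000 + 585741000 + 37444000 + 228420000 = 1759134000
Sum of weights = 220 + 360 + 42 + 494 + 481 + 183 + 653 + 253 + 540 = 3226
Weighted mean = 1759134000 / 3226 = 545298.82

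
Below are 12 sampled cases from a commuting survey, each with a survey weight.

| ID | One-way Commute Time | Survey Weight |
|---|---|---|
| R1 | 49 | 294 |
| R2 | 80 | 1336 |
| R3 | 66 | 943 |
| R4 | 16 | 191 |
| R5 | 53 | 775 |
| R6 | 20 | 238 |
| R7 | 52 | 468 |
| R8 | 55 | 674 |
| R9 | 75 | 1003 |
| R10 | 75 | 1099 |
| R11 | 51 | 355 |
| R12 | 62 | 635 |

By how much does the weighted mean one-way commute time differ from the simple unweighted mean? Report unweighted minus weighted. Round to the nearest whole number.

Unweighted sum = 49 + 80 + 66 + 16 + 53 + 20 + 52 + 55 + 75 + 75 + 51 + 62 = 654
Unweighted mean = 654 / 12 = 54.5
Weighted sum = 49×294 + 80×1336 + 66×943 + 16×191 + 53×775 + 20×238 + 52×468 + 55×674 + 75×1003 + 75×1099 + 51×355 + 62×635
  = 508946
Sum of weights = 294 + 1336 + 943 + 191 + 775 + 238 + 468 + 674 + 1003 + 1099 + 355 + 635 = 8011
Weighted mean = 508946 / 8011 = 63.530895
Difference (unweighted minus weighted) = -9.030895

-9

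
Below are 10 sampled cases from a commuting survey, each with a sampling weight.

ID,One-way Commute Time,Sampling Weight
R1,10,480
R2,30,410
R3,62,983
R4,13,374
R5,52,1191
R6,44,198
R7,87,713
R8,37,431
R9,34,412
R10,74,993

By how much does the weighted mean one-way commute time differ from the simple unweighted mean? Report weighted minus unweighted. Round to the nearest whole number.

7

Unweighted sum = 10 + 30 + 62 + 13 + 52 + 44 + 87 + 37 + 34 + 74 = 443
Unweighted mean = 443 / 10 = 44.3
Weighted sum = 10×480 + 30×410 + 62×983 + 13×374 + 52×1191 + 44×198 + 87×713 + 37×431 + 34×412 + 74×993
  = 4800 + 12300 + 60946 + 4862 + 61932 + 8712 + 62031 + 15947 + 14008 + 73482 = 319020
Sum of weights = 480 + 410 + 983 + 374 + 1191 + 198 + 713 + 431 + 412 + 993 = 6185
Weighted mean = 319020 / 6185 = 51.579628
Difference (weighted minus unweighted) = 7.2796281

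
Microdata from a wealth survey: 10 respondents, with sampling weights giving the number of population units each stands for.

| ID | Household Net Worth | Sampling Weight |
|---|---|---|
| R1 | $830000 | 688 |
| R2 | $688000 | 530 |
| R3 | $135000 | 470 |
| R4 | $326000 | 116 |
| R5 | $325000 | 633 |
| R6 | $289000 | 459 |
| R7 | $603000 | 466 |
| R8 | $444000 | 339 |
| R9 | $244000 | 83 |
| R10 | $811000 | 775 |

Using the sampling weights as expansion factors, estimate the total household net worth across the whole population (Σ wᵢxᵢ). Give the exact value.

Weighted total = 830000×688 + 688000×530 + 135000×470 + 326000×116 + 325000×633 + 289000×459 + 603000×466 + 444000×339 + 244000×83 + 811000×775
  = 571040000 + 364640000 + 63450000 + 37816000 + 205725000 + 132651000 + 280998000 + 150516000 + 20252000 + 628525000 = 2455613000

2455613000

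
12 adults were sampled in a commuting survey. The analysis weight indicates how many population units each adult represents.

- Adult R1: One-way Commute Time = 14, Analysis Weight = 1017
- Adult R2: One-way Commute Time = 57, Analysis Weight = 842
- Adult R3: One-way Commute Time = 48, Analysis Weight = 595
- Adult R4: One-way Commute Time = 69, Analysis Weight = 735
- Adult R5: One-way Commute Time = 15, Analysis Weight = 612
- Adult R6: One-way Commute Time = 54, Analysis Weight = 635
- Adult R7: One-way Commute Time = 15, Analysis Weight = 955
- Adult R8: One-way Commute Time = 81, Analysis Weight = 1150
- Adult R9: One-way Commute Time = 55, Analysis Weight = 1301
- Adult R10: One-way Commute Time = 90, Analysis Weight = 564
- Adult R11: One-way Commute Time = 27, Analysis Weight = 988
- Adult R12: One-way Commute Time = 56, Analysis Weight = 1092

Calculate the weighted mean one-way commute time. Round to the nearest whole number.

Weighted sum = 14×1017 + 57×842 + 48×595 + 69×735 + 15×612 + 54×635 + 15×955 + 81×1150 + 55×1301 + 90×564 + 27×988 + 56×1092
  = 14238 + 47994 + 28560 + 50715 + 9180 + 34290 + 14325 + 93150 + 71555 + 50760 + 26676 + 61152 = 502595
Sum of weights = 1017 + 842 + 595 + 735 + 612 + 635 + 955 + 1150 + 1301 + 564 + 988 + 1092 = 10486
Weighted mean = 502595 / 10486 = 47.930097

48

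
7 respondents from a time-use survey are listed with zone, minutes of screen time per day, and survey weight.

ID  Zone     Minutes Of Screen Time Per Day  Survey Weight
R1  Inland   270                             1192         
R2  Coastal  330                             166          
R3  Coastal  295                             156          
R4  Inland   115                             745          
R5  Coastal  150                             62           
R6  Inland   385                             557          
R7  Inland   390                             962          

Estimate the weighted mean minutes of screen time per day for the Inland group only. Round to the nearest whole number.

289

Inland rows: R1, R4, R6, R7
Weighted sum = 997140
Sum of weights = 3456
Weighted mean = 997140 / 3456 = 288.52431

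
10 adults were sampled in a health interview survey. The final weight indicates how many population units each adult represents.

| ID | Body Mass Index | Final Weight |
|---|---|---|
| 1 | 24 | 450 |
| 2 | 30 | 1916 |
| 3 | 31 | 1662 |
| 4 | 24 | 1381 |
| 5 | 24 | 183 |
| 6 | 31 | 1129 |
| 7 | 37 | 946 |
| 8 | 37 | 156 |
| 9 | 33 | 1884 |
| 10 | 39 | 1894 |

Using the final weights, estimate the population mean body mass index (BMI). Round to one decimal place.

31.8

Weighted sum = 24×450 + 30×1916 + 31×1662 + 24×1381 + 24×183 + 31×1129 + 37×946 + 37×156 + 33×1884 + 39×1894
  = 10800 + 57480 + 51522 + 33144 + 4392 + 34999 + 35002 + 5772 + 62172 + 73866 = 369149
Sum of weights = 450 + 1916 + 1662 + 1381 + 183 + 1129 + 946 + 156 + 1884 + 1894 = 11601
Weighted mean = 369149 / 11601 = 31.820447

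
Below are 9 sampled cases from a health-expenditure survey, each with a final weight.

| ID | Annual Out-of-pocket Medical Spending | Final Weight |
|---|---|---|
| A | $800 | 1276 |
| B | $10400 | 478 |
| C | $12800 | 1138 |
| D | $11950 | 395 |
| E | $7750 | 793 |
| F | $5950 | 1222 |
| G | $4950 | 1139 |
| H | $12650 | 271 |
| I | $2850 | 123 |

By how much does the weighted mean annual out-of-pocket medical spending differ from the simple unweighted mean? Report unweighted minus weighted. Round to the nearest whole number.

750

Unweighted sum = 800 + 10400 + 12800 + 11950 + 7750 + 5950 + 4950 + 12650 + 2850 = 70100
Unweighted mean = 70100 / 9 = 7788.8889
Weighted sum = 800×1276 + 10400×478 + 12800×1138 + 11950×395 + 7750×793 + 5950×1222 + 4950×1139 + 12650×271 + 2850×123
  = 1020800 + 4971200 + 14566400 + 4720250 + 6145750 + 7270900 + 5638050 + 3428150 + 350550 = 48112050
Sum of weights = 1276 + 478 + 1138 + 395 + 793 + 1222 + 1139 + 271 + 123 = 6835
Weighted mean = 48112050 / 6835 = 7039.071
Difference (unweighted minus weighted) = 749.81793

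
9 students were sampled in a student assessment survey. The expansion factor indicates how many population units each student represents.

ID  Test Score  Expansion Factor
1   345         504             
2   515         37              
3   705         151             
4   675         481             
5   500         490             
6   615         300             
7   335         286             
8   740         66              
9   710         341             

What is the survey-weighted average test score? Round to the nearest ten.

540

Weighted sum = 345×504 + 515×37 + 705×151 + 675×481 + 500×490 + 615×300 + 335×286 + 740×66 + 710×341
  = 173880 + 19055 + 106455 + 324675 + 245000 + 184500 + 95810 + 48840 + 242110 = 1440325
Sum of weights = 504 + 37 + 151 + 481 + 490 + 300 + 286 + 66 + 341 = 2656
Weighted mean = 1440325 / 2656 = 542.29104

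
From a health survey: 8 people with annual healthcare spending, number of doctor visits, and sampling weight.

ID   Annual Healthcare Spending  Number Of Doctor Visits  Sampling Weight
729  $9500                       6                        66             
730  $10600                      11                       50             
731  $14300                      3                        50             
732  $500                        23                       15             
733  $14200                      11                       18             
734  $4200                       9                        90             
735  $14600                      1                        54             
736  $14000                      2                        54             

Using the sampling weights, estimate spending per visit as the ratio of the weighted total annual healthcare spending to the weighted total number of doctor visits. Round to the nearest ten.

1550

Σ wᵢ·y = 9500×66 + 10600×50 + 14300×50 + 500×15 + 14200×18 + 4200×90 + 14600×54 + 14000×54
  = 627000 + 530000 + 715000 + 7500 + 255600 + 378000 + 788400 + 756000 = 4057500
Σ wᵢ·x = 6×66 + 11×50 + 3×50 + 23×15 + 11×18 + 9×90 + 1×54 + 2×54
  = 396 + 550 + 150 + 345 + 198 + 810 + 54 + 108 = 2611
Ratio = 4057500 / 2611 = 1554.0023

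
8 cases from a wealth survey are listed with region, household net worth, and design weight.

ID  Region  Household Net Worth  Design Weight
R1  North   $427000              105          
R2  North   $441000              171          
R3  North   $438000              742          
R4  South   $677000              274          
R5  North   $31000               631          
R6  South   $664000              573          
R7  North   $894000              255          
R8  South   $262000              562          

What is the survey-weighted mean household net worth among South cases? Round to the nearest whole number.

South rows: R4, R6, R8
Weighted sum = 677000×274 + 664000×573 + 262000×562
  = 713214000
Sum of weights = 274 + 573 + 562 = 1409
Weighted mean = 713214000 / 1409 = 506184.53

506185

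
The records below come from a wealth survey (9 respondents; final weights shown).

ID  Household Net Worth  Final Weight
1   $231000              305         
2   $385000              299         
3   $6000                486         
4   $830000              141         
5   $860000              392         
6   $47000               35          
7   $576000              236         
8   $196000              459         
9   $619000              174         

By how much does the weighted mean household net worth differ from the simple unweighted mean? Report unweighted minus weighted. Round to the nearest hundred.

Unweighted sum = 231000 + 385000 + 6000 + 830000 + 860000 + 47000 + 576000 + 196000 + 619000 = 3750000
Unweighted mean = 3750000 / 9 = 416666.67
Weighted sum = 977887000
Sum of weights = 305 + 299 + 486 + 141 + 392 + 35 + 236 + 459 + 174 = 2527
Weighted mean = 977887000 / 2527 = 386975.46
Difference (unweighted minus weighted) = 29691.202

29700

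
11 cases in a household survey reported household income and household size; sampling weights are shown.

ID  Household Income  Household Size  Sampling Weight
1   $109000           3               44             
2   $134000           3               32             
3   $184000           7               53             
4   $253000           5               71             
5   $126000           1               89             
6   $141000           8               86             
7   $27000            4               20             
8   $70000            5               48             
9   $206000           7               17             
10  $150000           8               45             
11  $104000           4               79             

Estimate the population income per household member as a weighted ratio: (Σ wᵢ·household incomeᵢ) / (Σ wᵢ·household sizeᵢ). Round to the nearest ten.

Σ wᵢ·y = 109000×44 + 134000×32 + 184000×53 + 253000×71 + 126000×89 + 141000×86 + 27000×20 + 70000×48 + 206000×17 + 150000×45 + 104000×79
  = 4796000 + 4288000 + 9752000 + 17963000 + 11214000 + 12126000 + 540000 + 3360000 + 3502000 + 6750000 + 8216000 = 82507000
Σ wᵢ·x = 3×44 + 3×32 + 7×53 + 5×71 + 1×89 + 8×86 + 4×20 + 5×48 + 7×17 + 8×45 + 4×79
  = 132 + 96 + 371 + 355 + 89 + 688 + 80 + 240 + 119 + 360 + 316 = 2846
Ratio = 82507000 / 2846 = 28990.513

28990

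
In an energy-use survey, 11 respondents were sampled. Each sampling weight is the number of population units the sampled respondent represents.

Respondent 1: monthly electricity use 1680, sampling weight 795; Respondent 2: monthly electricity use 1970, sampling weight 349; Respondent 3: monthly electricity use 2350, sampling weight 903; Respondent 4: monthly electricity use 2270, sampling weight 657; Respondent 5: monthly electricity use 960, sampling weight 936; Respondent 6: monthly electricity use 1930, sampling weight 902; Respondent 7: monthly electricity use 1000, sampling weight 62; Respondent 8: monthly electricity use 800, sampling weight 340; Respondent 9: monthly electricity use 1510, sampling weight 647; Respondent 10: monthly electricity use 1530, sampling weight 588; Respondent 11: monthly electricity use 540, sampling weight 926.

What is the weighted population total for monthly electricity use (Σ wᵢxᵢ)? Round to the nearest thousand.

10987000

Weighted total = 10986640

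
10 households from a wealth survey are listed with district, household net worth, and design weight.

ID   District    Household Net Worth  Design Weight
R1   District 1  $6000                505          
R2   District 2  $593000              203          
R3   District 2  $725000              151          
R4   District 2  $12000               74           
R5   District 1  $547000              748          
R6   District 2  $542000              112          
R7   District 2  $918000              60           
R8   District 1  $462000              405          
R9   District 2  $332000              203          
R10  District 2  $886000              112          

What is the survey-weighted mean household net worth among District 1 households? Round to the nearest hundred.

District 1 rows: R1, R5, R8
Weighted sum = 6000×505 + 547000×748 + 462000×405
  = 3030000 + 409156000 + 187110000 = 599296000
Sum of weights = 505 + 748 + 405 = 1658
Weighted mean = 599296000 / 1658 = 361457.18

361500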